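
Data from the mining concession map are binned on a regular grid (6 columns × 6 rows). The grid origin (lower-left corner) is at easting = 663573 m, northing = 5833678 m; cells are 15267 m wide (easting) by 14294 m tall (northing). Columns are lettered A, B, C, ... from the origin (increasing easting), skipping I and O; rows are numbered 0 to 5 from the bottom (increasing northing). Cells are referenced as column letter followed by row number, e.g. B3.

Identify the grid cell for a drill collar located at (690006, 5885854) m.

B3

Column index: ⌊(690006 − 663573) / 15267⌋ = ⌊1.731⌋ = 1 → column B
Row offset from origin: ⌊(5885854 − 5833678) / 14294⌋ = ⌊3.650⌋ = 3 → row 3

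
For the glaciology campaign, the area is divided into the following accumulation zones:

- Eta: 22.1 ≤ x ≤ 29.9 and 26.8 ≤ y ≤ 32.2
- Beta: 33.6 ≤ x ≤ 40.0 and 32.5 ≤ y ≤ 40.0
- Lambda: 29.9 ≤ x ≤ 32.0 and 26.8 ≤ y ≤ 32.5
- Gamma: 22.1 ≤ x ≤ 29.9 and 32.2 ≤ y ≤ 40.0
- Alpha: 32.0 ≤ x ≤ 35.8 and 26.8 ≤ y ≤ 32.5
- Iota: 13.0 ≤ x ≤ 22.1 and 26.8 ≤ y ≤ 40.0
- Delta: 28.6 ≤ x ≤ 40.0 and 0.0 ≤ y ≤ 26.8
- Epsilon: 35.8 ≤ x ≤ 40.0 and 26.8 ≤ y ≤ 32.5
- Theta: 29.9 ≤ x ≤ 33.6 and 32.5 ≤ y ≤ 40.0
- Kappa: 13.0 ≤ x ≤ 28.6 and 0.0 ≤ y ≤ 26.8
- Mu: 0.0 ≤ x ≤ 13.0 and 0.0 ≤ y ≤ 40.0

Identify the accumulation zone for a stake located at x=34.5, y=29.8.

The point has x = 34.5 and y = 29.8.
Only Alpha satisfies 32.0 ≤ x ≤ 35.8 and 26.8 ≤ y ≤ 32.5.

Alpha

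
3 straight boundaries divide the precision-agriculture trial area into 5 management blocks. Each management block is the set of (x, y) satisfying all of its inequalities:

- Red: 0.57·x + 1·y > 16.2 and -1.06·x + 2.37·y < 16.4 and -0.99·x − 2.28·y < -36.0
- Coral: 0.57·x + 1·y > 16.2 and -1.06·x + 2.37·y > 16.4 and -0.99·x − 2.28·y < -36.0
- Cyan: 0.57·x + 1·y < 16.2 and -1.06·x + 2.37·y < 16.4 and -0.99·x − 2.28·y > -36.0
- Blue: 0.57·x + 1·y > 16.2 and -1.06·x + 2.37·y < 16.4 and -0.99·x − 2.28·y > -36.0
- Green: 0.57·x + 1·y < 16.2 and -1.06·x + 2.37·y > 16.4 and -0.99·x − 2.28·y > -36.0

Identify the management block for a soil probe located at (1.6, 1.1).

0.57·1.6 + 1·1.1 = 2.012, which is < 16.2
-1.06·1.6 + 2.37·1.1 = 0.911, which is < 16.4
-0.99·1.6 − 2.28·1.1 = -4.092, which is > -36.0
This sign pattern matches Cyan.

Cyan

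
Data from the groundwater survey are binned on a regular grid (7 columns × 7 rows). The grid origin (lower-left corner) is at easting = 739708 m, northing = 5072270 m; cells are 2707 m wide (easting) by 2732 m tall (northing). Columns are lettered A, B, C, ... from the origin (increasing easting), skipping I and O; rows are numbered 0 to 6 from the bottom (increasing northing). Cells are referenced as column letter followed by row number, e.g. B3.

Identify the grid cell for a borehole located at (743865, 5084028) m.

B4

Column index: ⌊(743865 − 739708) / 2707⌋ = ⌊1.536⌋ = 1 → column B
Row offset from origin: ⌊(5084028 − 5072270) / 2732⌋ = ⌊4.304⌋ = 4 → row 4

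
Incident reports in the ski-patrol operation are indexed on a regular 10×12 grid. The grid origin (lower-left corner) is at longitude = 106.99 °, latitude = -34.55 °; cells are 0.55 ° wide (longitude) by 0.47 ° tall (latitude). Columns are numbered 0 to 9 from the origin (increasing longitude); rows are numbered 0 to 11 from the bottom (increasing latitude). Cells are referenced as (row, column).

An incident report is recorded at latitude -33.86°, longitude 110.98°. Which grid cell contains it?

(1, 7)

Column index: ⌊(110.98 − 106.99) / 0.55⌋ = ⌊7.255⌋ = 7
Row offset from origin: ⌊(-33.86 − -34.55) / 0.47⌋ = ⌊1.468⌋ = 1 → row 1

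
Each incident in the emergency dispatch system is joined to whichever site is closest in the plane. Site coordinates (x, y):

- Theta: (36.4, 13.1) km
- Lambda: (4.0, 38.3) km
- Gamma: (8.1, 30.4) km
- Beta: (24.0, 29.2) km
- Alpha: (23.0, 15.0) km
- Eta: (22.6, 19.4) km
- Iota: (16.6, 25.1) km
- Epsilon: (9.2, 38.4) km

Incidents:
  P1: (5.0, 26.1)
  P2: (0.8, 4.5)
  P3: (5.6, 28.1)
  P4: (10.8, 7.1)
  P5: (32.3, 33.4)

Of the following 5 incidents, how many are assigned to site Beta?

P1 → Gamma
P2 → Alpha
P3 → Gamma
P4 → Alpha
P5 → Beta
1 of the 5 goes to Beta.

1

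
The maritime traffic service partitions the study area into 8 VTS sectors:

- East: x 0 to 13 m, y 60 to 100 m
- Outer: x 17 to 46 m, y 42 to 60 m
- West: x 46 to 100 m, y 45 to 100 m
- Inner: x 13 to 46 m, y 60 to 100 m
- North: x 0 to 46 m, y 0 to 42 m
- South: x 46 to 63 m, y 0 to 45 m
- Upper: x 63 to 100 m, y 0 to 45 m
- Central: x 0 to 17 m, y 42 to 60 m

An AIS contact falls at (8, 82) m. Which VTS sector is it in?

The point has x = 8 and y = 82.
Only East satisfies 0 ≤ x ≤ 13 and 60 ≤ y ≤ 100.

East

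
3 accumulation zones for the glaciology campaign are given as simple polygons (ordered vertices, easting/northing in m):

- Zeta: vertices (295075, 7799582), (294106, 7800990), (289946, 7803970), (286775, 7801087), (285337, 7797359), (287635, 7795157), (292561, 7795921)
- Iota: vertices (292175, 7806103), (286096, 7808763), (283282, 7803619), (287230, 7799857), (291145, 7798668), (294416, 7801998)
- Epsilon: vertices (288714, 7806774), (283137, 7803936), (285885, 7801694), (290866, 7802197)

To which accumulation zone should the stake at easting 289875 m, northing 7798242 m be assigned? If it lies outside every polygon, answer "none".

Cast a ray rightward from (289875, 7798242). For each polygon, the edges (by vertex number in listed order) whose endpoints lie on opposite sides of northing = 7798242, where each meets that height, and whether that is right or left of the point:
Zeta: 4–5 at easting≈285677.6 (left), 7–1 at easting≈294154.8 (right) → 1 crossing.
Iota: no edge straddles that height → 0 crossings.
Epsilon: no edge straddles that height → 0 crossings.
Only Zeta has an odd count, so the point is inside Zeta.

Zeta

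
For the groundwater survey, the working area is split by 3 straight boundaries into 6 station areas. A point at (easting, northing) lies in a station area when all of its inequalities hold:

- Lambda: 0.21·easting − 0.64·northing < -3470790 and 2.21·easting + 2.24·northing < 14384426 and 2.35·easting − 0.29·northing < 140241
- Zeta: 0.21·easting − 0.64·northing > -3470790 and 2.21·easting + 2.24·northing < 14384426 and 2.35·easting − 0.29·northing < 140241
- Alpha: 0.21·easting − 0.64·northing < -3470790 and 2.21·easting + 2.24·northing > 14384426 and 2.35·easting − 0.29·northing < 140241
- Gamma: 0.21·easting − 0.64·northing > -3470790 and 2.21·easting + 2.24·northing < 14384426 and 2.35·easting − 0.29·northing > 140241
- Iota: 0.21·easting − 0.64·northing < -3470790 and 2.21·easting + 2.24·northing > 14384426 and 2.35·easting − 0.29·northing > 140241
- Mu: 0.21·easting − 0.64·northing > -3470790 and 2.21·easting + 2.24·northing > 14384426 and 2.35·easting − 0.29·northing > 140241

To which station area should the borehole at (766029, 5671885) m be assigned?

Mu

0.21·766029 − 0.64·5671885 = -3469140.310, which is > -3470790
2.21·766029 + 2.24·5671885 = 14397946.490, which is > 14384426
2.35·766029 − 0.29·5671885 = 155321.500, which is > 140241
This sign pattern matches Mu.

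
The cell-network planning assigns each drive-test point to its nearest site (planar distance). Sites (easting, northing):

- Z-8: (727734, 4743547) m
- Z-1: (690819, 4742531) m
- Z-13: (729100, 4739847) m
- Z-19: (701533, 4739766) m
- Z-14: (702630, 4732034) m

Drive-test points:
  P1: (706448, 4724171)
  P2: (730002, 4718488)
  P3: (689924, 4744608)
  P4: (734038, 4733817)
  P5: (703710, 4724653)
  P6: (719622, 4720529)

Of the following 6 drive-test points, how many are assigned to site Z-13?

2

P1 → Z-14
P2 → Z-13
P3 → Z-1
P4 → Z-13
P5 → Z-14
P6 → Z-14
2 of the 6 go to Z-13.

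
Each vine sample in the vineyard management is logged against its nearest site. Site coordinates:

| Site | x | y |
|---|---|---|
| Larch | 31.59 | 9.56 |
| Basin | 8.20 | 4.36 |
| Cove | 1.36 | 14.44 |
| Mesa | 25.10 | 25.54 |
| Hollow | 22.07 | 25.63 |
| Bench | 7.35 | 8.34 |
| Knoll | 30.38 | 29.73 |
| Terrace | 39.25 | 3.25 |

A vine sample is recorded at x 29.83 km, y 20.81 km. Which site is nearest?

Squared distances to each site:
Larch: 129.660; Basin: 738.459; Cove: 851.118; Mesa: 44.746; Hollow: 83.450; Bench: 660.851; Knoll: 79.869; Terrace: 397.090.
Minimum at Mesa.

Mesa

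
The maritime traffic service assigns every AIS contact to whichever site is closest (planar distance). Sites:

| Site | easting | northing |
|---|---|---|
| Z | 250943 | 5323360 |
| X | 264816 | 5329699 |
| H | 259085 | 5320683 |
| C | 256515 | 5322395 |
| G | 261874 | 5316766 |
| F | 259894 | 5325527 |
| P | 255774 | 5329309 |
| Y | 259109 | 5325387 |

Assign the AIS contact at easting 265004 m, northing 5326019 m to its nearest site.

Squared distances to each site:
Z: 204782002.000; X: 13577744.000; H: 63507457.000; C: 85196497.000; G: 95414909.000; F: 26354164.000; P: 96017000.000; Y: 35150449.000.
Minimum at X.

X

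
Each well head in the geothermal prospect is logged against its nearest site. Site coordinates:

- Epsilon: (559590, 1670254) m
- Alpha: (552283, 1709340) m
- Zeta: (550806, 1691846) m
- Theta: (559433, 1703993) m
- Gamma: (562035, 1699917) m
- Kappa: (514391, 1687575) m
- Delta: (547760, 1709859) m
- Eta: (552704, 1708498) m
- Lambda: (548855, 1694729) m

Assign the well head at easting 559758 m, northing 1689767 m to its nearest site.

Zeta

Squared distances to each site:
Epsilon: 380785393.000; Alpha: 438977954.000; Zeta: 84460545.000; Theta: 202484701.000; Gamma: 108207229.000; Kappa: 2062969553.000; Delta: 547640468.000; Eta: 400609277.000; Lambda: 143496853.000.
Minimum at Zeta.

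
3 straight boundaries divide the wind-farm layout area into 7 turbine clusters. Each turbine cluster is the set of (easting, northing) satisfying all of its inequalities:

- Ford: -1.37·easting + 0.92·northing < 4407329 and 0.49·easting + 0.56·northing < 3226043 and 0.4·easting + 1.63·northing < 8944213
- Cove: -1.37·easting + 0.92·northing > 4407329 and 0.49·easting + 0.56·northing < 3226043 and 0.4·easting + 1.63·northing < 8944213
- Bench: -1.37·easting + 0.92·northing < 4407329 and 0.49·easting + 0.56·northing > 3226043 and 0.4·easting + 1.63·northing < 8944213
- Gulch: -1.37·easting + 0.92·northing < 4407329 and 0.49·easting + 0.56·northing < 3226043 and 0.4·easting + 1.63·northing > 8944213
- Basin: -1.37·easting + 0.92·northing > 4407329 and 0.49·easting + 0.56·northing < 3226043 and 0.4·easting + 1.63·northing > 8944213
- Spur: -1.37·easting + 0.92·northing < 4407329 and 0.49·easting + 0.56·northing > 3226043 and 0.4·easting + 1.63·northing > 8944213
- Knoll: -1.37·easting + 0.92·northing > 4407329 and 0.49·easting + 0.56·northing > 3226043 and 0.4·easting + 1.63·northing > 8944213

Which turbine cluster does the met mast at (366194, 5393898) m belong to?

Cove

-1.37·366194 + 0.92·5393898 = 4460700.380, which is > 4407329
0.49·366194 + 0.56·5393898 = 3200017.940, which is < 3226043
0.4·366194 + 1.63·5393898 = 8938531.340, which is < 8944213
This sign pattern matches Cove.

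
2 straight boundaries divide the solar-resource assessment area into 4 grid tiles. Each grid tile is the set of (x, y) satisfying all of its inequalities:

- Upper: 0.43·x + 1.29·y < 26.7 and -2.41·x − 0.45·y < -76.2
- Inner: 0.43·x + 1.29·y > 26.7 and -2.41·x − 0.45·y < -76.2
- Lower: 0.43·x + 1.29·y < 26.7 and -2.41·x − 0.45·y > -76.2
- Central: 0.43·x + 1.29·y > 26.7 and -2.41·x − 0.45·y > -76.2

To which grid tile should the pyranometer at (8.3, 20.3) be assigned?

Central

0.43·8.3 + 1.29·20.3 = 29.756, which is > 26.7
-2.41·8.3 − 0.45·20.3 = -29.138, which is > -76.2
This sign pattern matches Central.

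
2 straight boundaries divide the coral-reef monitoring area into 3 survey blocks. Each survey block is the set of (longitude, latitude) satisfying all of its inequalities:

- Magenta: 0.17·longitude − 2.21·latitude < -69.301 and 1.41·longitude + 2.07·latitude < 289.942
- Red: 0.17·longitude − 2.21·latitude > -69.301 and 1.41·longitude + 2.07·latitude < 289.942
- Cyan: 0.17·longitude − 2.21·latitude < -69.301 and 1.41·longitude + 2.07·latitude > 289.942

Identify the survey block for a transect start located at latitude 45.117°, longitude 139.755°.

0.17·139.755 − 2.21·45.117 = -75.950, which is < -69.301
1.41·139.755 + 2.07·45.117 = 290.447, which is > 289.942
This sign pattern matches Cyan.

Cyan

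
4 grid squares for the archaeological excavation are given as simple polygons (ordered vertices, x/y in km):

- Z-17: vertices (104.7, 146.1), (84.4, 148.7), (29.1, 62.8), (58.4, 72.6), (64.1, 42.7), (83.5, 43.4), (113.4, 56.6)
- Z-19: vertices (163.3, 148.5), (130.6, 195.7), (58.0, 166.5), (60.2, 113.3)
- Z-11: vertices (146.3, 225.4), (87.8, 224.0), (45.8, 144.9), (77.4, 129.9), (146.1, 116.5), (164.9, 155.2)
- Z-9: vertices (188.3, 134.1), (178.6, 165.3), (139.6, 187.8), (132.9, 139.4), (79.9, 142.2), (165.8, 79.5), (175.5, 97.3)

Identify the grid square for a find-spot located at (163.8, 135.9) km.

Z-9

Cast a ray rightward from (163.8, 135.9). For each polygon, the edges (by vertex number in listed order) whose endpoints lie on opposite sides of y = 135.9, where each meets that height, and whether that is right or left of the point:
Z-17: 2–3 at x≈76.16 (left), 7–1 at x≈105.69 (left) → 0 crossings.
Z-19: 3–4 at x≈59.27 (left), 4–1 at x≈126.39 (left) → 0 crossings.
Z-11: 3–4 at x≈64.76 (left), 5–6 at x≈155.52 (left) → 0 crossings.
Z-9: 1–2 at x≈187.74 (right), 5–6 at x≈88.53 (left) → 1 crossing.
Only Z-9 has an odd count, so the point is inside Z-9.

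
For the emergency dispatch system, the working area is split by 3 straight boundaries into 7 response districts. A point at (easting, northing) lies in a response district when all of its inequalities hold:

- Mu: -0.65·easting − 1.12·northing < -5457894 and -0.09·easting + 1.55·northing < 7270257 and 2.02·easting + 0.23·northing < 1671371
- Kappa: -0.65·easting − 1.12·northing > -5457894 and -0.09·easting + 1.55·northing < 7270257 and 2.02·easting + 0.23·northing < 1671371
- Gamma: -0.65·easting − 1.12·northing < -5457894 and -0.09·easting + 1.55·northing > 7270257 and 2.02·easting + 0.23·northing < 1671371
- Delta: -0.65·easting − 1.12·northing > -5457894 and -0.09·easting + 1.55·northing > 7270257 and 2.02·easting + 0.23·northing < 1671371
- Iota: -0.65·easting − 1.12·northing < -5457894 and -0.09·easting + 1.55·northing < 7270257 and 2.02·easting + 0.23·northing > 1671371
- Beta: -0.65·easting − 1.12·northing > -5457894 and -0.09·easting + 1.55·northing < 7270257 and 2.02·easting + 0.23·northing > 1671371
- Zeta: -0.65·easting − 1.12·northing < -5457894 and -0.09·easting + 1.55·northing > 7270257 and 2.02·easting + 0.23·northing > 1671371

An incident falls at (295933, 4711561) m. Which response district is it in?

-0.65·295933 − 1.12·4711561 = -5469304.770, which is < -5457894
-0.09·295933 + 1.55·4711561 = 7276285.580, which is > 7270257
2.02·295933 + 0.23·4711561 = 1681443.690, which is > 1671371
This sign pattern matches Zeta.

Zeta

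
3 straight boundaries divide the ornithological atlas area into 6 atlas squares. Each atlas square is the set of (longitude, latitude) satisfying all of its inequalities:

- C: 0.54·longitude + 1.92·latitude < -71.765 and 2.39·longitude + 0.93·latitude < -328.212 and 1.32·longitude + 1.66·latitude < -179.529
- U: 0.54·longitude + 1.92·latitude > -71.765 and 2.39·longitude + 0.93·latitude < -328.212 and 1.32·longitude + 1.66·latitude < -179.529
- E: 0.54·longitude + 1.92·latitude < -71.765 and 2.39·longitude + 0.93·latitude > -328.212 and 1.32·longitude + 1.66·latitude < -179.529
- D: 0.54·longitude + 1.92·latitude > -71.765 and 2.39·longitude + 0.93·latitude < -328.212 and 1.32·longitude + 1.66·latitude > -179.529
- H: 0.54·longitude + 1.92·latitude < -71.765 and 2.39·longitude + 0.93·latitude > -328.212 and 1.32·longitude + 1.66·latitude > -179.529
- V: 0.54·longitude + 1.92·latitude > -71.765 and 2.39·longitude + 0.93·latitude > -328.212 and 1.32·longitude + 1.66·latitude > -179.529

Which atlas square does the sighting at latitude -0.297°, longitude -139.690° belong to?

0.54·-139.690 + 1.92·-0.297 = -76.003, which is < -71.765
2.39·-139.690 + 0.93·-0.297 = -334.135, which is < -328.212
1.32·-139.690 + 1.66·-0.297 = -184.884, which is < -179.529
This sign pattern matches C.

C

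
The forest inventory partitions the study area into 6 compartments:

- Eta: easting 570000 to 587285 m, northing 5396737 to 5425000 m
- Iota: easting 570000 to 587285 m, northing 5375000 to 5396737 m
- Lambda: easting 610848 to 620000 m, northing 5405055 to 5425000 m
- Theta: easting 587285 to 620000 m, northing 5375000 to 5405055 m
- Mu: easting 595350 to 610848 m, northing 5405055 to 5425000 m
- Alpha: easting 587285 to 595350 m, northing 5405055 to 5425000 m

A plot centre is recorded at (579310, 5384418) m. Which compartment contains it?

Iota

The point has easting = 579310 and northing = 5384418.
Only Iota satisfies 570000 ≤ easting ≤ 587285 and 5375000 ≤ northing ≤ 5396737.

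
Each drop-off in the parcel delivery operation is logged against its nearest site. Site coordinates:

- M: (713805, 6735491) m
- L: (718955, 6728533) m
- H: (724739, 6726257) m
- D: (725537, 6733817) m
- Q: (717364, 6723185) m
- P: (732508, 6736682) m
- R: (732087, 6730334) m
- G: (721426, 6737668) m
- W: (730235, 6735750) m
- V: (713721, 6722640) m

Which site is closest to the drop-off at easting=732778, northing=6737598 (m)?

P

Squared distances to each site:
M: 364414178.000; L: 273249554.000; H: 193243802.000; D: 66728042.000; Q: 445325965.000; P: 911956.000; R: 53243177.000; G: 128872804.000; W: 9881953.000; V: 586911013.000.
Minimum at P.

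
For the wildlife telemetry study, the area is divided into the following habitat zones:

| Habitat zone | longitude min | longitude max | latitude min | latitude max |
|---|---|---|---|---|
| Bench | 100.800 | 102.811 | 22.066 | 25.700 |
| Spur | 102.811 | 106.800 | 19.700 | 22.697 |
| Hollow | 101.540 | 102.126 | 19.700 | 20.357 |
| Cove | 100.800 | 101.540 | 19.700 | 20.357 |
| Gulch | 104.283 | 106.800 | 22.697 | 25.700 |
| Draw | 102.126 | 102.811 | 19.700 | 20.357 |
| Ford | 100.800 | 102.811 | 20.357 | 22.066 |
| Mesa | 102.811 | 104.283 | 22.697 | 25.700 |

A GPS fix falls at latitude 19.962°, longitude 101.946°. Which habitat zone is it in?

The point has longitude = 101.946 and latitude = 19.962.
Only Hollow satisfies 101.540 ≤ longitude ≤ 102.126 and 19.700 ≤ latitude ≤ 20.357.

Hollow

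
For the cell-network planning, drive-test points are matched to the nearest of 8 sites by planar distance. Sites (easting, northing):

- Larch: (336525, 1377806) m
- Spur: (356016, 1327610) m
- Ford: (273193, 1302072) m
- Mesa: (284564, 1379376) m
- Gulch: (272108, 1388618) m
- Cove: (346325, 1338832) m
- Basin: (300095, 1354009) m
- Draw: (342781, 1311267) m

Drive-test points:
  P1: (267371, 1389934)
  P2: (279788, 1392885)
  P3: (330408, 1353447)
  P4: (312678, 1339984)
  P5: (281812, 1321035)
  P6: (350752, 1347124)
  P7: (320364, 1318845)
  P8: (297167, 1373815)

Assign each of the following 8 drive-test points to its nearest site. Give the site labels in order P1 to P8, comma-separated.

P1 → Gulch (d²=24171025.00)
P2 → Gulch (d²=77189689.00)
P3 → Cove (d²=466949114.00)
P4 → Basin (d²=355032514.00)
P5 → Ford (d²=433882530.00)
P6 → Cove (d²=88355593.00)
P7 → Draw (d²=559947973.00)
P8 → Mesa (d²=189760330.00)

Gulch, Gulch, Cove, Basin, Ford, Cove, Draw, Mesa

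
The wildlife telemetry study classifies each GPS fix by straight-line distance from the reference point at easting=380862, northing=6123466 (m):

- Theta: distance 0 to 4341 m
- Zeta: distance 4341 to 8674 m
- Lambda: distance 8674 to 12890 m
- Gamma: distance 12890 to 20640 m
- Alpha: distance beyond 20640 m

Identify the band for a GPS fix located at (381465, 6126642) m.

Theta

Distance = √((381465−380862)² + (6126642−6123466)²) = √(363609.000 + 10086976.000) = 3232.736 m.
0 ≤ 3232.736 < 4341 → Theta.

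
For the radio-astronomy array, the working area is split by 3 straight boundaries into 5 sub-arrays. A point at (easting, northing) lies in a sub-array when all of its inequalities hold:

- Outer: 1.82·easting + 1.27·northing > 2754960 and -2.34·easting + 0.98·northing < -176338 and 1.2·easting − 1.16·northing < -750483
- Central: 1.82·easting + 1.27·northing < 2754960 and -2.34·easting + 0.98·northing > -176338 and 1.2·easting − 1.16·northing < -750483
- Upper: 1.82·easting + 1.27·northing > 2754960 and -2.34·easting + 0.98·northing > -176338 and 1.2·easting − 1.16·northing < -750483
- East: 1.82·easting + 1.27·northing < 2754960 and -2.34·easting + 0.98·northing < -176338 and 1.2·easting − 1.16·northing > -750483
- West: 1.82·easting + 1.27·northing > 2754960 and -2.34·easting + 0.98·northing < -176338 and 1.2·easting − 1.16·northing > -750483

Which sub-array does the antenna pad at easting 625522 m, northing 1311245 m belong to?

Outer

1.82·625522 + 1.27·1311245 = 2803731.190, which is > 2754960
-2.34·625522 + 0.98·1311245 = -178701.380, which is < -176338
1.2·625522 − 1.16·1311245 = -770417.800, which is < -750483
This sign pattern matches Outer.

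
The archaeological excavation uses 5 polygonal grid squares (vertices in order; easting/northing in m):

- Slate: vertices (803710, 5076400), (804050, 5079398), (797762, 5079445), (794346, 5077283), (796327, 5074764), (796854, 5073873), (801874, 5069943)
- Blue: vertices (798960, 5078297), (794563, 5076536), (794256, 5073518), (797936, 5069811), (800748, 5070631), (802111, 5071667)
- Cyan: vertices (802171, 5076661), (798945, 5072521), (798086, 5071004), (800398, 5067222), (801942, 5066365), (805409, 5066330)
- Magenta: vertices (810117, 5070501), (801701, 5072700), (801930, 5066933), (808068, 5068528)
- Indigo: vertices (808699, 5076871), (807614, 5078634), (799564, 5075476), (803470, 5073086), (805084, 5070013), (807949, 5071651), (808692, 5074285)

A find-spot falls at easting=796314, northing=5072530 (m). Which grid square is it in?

Blue

Cast a ray rightward from (796314, 5072530). For each polygon, the edges (by vertex number in listed order) whose endpoints lie on opposite sides of northing = 5072530, where each meets that height, and whether that is right or left of the point:
Slate: 6–7 at easting≈798569.5 (right), 7–1 at easting≈802609.6 (right) → 2 crossings.
Blue: 3–4 at easting≈795236.8 (left), 6–1 at easting≈801700.8 (right) → 1 crossing.
Cyan: 1–2 at easting≈798952.0 (right), 6–1 at easting≈803465.8 (right) → 2 crossings.
Magenta: 1–2 at easting≈802351.6 (right), 2–3 at easting≈801707.8 (right) → 2 crossings.
Indigo: 4–5 at easting≈803762.0 (right), 6–7 at easting≈808196.9 (right) → 2 crossings.
Only Blue has an odd count, so the point is inside Blue.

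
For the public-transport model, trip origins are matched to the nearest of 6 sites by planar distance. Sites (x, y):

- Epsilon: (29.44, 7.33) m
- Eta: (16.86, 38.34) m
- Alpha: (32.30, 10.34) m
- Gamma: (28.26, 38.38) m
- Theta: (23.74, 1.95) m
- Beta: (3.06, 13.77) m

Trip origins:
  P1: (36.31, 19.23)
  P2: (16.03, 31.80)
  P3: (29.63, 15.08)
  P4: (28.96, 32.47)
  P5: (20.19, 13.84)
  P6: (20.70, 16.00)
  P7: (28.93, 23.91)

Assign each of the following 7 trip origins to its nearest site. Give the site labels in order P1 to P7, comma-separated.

P1 → Alpha (d²=95.11)
P2 → Eta (d²=43.46)
P3 → Alpha (d²=29.60)
P4 → Gamma (d²=35.42)
P5 → Epsilon (d²=127.94)
P6 → Epsilon (d²=151.56)
P7 → Alpha (d²=195.50)

Alpha, Eta, Alpha, Gamma, Epsilon, Epsilon, Alpha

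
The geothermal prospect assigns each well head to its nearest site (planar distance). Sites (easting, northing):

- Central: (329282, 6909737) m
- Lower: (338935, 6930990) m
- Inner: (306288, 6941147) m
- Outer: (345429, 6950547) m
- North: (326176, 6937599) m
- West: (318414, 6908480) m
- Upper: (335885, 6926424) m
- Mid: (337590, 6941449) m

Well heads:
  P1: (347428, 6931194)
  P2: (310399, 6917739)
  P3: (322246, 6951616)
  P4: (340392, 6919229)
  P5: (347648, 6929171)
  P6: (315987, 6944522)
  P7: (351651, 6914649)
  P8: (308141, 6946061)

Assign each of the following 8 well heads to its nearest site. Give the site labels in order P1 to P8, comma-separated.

P1 → Lower (d²=72172665.00)
P2 → West (d²=149969306.00)
P3 → North (d²=211921189.00)
P4 → Upper (d²=72081074.00)
P5 → Lower (d²=79225130.00)
P6 → Inner (d²=105461226.00)
P7 → Upper (d²=387217381.00)
P8 → Inner (d²=27581005.00)

Lower, West, North, Upper, Lower, Inner, Upper, Inner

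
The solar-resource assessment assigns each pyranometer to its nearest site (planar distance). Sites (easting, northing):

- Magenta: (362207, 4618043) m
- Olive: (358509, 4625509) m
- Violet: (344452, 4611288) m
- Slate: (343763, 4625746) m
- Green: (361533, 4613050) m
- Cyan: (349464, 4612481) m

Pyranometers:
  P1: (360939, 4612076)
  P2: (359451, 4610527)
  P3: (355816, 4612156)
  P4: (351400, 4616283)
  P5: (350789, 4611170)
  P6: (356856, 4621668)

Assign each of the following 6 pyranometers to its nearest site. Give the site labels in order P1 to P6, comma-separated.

P1 → Green (d²=1301512.00)
P2 → Green (d²=10700253.00)
P3 → Green (d²=33483325.00)
P4 → Cyan (d²=18203300.00)
P5 → Cyan (d²=3474346.00)
P6 → Olive (d²=17485690.00)

Green, Green, Green, Cyan, Cyan, Olive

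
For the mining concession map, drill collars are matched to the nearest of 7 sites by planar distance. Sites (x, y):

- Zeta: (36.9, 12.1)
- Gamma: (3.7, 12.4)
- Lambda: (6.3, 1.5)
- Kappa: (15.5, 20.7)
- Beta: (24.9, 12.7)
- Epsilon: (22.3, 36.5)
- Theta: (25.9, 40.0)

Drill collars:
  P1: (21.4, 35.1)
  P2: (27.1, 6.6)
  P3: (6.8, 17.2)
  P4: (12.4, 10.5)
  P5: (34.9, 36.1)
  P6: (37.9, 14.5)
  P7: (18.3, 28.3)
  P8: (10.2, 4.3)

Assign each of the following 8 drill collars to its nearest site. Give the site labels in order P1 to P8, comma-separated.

Epsilon, Beta, Gamma, Gamma, Theta, Zeta, Kappa, Lambda

P1 → Epsilon (d²=2.77)
P2 → Beta (d²=42.05)
P3 → Gamma (d²=32.65)
P4 → Gamma (d²=79.30)
P5 → Theta (d²=96.21)
P6 → Zeta (d²=6.76)
P7 → Kappa (d²=65.60)
P8 → Lambda (d²=23.05)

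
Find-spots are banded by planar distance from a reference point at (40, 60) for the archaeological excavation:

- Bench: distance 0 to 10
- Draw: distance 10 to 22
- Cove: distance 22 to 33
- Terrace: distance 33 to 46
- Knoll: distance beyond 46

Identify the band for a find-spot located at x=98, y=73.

Knoll

Distance = √((98−40)² + (73−60)²) = √(3364.000 + 169.000) = 59.439.
46 ≤ 59.439 < ∞ → Knoll.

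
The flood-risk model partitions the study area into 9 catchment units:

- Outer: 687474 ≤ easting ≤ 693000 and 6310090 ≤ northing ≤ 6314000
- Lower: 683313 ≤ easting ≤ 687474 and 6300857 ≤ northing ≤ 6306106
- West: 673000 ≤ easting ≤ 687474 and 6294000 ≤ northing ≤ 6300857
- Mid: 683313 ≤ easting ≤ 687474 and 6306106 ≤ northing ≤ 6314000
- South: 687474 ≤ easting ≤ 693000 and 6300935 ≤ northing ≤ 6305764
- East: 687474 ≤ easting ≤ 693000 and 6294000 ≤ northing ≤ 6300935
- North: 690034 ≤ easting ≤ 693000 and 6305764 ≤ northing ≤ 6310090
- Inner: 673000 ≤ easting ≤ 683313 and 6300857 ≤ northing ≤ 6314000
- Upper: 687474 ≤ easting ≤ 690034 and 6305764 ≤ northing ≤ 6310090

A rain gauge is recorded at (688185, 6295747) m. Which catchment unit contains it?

East

The point has easting = 688185 and northing = 6295747.
Only East satisfies 687474 ≤ easting ≤ 693000 and 6294000 ≤ northing ≤ 6300935.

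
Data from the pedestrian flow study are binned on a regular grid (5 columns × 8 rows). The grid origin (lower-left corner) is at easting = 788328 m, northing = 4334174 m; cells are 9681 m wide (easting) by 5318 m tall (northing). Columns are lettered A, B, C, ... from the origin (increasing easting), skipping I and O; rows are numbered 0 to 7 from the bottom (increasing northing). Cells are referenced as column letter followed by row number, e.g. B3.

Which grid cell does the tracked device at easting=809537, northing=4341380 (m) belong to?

C1

Column index: ⌊(809537 − 788328) / 9681⌋ = ⌊2.191⌋ = 2 → column C
Row offset from origin: ⌊(4341380 − 4334174) / 5318⌋ = ⌊1.355⌋ = 1 → row 1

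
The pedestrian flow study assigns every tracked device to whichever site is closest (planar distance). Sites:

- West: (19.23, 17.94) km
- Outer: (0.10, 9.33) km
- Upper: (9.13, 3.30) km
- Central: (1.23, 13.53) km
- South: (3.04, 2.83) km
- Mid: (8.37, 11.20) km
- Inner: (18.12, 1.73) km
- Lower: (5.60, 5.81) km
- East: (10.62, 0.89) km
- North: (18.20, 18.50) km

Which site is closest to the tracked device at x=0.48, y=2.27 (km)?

Squared distances to each site:
West: 597.111; Outer: 49.988; Upper: 75.883; Central: 127.350; South: 6.867; Mid: 141.997; Inner: 311.461; Lower: 38.746; East: 104.724; North: 577.411.
Minimum at South.

South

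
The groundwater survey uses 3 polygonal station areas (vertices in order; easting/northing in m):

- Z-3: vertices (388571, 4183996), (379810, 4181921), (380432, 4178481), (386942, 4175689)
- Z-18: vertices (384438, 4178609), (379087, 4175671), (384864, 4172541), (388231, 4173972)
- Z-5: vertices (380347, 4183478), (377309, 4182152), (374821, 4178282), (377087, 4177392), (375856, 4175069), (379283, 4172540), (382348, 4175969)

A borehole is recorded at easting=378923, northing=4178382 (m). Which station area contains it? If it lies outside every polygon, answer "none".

Z-5

Cast a ray rightward from (378923, 4178382). For each polygon, the edges (by vertex number in listed order) whose endpoints lie on opposite sides of northing = 4178382, where each meets that height, and whether that is right or left of the point:
Z-3: 3–4 at easting≈380662.8 (right), 4–1 at easting≈387470.1 (right) → 2 crossings.
Z-18: 1–2 at easting≈384024.6 (right), 4–1 at easting≈384623.7 (right) → 2 crossings.
Z-5: 2–3 at easting≈374885.3 (left), 7–1 at easting≈381705.0 (right) → 1 crossing.
Only Z-5 has an odd count, so the point is inside Z-5.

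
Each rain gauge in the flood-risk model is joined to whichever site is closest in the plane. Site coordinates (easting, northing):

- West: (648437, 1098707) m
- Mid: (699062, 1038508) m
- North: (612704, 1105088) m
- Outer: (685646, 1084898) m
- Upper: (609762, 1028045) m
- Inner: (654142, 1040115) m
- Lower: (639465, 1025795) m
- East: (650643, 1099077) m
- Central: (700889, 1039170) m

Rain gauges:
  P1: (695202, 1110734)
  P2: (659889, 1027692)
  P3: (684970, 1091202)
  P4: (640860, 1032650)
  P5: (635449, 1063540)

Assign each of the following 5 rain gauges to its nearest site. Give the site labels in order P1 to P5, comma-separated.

P1 → Outer (d²=758816032.00)
P2 → Inner (d²=187358938.00)
P3 → Outer (d²=40197392.00)
P4 → Lower (d²=48937050.00)
P5 → Inner (d²=898158874.00)

Outer, Inner, Outer, Lower, Inner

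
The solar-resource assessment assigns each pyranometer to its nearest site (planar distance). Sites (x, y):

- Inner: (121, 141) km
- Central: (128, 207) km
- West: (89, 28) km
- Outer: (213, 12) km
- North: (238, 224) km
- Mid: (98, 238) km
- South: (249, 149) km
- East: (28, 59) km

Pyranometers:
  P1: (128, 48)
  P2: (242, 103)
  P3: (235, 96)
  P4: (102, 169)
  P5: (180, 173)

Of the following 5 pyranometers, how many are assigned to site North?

P1 → West
P2 → South
P3 → South
P4 → Inner
P5 → Central
0 of the 5 go to North.

0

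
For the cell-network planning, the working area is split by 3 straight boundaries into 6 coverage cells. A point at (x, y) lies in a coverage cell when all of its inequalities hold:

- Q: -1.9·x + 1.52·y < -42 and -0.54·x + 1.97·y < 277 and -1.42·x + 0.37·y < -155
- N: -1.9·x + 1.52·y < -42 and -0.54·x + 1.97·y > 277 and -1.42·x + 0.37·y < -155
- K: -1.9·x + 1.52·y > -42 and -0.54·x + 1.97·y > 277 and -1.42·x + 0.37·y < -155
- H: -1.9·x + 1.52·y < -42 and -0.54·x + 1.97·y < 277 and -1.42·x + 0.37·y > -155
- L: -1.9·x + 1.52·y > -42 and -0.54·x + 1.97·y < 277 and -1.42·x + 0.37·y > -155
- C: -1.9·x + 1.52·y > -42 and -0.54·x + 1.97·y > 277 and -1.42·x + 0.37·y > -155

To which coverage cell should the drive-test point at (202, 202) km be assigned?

-1.9·202 + 1.52·202 = -76.760, which is < -42
-0.54·202 + 1.97·202 = 288.860, which is > 277
-1.42·202 + 0.37·202 = -212.100, which is < -155
This sign pattern matches N.

N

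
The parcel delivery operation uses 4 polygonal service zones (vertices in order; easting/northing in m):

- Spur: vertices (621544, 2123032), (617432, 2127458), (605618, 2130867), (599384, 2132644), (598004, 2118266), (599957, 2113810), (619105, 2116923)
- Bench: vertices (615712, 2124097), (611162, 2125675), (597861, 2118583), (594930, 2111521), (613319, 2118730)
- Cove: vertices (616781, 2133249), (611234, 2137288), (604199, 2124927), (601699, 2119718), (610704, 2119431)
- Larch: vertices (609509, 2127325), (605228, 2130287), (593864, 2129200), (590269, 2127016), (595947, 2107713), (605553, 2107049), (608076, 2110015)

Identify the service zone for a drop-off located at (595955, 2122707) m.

Larch

Cast a ray rightward from (595955, 2122707). For each polygon, the edges (by vertex number in listed order) whose endpoints lie on opposite sides of northing = 2122707, where each meets that height, and whether that is right or left of the point:
Spur: 4–5 at easting≈598430.2 (right), 7–1 at easting≈621414.2 (right) → 2 crossings.
Bench: 2–3 at easting≈605595.5 (right), 5–1 at easting≈615092.2 (right) → 2 crossings.
Cove: 3–4 at easting≈603133.5 (right), 5–1 at easting≈612144.7 (right) → 2 crossings.
Larch: 4–5 at easting≈591536.5 (left), 7–1 at easting≈609126.7 (right) → 1 crossing.
Only Larch has an odd count, so the point is inside Larch.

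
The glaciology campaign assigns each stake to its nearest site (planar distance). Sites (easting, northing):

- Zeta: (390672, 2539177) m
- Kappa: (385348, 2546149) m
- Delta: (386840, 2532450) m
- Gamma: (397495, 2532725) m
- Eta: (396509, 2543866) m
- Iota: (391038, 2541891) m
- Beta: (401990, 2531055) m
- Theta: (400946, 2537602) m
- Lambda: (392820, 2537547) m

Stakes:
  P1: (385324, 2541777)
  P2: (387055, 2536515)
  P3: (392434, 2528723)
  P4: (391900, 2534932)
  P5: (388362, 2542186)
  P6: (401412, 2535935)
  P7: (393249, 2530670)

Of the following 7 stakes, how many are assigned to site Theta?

1

P1 → Kappa
P2 → Delta
P3 → Gamma
P4 → Lambda
P5 → Iota
P6 → Theta
P7 → Gamma
1 of the 7 goes to Theta.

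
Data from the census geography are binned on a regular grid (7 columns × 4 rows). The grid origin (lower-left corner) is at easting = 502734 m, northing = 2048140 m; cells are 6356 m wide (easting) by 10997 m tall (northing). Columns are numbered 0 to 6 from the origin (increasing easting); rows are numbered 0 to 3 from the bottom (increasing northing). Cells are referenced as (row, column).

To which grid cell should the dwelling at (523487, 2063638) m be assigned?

(1, 3)

Column index: ⌊(523487 − 502734) / 6356⌋ = ⌊3.265⌋ = 3
Row offset from origin: ⌊(2063638 − 2048140) / 10997⌋ = ⌊1.409⌋ = 1 → row 1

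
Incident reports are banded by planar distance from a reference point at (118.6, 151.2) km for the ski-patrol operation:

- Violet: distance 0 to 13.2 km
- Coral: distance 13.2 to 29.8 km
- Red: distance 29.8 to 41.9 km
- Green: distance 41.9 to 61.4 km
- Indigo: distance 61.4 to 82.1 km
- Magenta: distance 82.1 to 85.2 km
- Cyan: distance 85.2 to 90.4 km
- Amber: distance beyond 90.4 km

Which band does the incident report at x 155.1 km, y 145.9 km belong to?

Distance = √((155.1−118.6)² + (145.9−151.2)²) = √(1332.250 + 28.090) = 36.883 km.
29.8 ≤ 36.883 < 41.9 → Red.

Red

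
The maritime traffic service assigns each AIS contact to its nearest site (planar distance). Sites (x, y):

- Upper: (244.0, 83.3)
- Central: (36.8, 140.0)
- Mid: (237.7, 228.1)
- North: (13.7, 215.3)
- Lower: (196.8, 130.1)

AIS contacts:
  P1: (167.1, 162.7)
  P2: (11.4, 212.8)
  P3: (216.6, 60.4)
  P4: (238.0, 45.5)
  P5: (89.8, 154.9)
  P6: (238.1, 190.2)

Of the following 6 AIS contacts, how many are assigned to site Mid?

1

P1 → Lower
P2 → North
P3 → Upper
P4 → Upper
P5 → Central
P6 → Mid
1 of the 6 goes to Mid.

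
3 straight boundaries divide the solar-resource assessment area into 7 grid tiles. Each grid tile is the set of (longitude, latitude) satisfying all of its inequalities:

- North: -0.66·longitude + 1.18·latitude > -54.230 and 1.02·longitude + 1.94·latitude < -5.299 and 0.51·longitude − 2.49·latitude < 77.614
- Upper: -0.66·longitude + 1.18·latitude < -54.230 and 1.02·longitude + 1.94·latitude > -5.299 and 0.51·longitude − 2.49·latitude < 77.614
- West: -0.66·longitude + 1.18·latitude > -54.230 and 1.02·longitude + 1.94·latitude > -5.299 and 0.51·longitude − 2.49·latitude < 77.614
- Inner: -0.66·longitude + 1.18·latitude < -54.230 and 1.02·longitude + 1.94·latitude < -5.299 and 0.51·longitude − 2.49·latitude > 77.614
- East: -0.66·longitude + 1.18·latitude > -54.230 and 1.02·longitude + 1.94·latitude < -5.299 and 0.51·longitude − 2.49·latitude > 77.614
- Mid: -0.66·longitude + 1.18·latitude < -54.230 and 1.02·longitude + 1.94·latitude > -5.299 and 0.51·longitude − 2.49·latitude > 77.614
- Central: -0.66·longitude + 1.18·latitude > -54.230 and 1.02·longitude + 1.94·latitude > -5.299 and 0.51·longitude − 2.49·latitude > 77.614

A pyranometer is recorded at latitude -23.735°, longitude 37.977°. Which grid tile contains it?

East

-0.66·37.977 + 1.18·-23.735 = -53.072, which is > -54.230
1.02·37.977 + 1.94·-23.735 = -7.309, which is < -5.299
0.51·37.977 − 2.49·-23.735 = 78.468, which is > 77.614
This sign pattern matches East.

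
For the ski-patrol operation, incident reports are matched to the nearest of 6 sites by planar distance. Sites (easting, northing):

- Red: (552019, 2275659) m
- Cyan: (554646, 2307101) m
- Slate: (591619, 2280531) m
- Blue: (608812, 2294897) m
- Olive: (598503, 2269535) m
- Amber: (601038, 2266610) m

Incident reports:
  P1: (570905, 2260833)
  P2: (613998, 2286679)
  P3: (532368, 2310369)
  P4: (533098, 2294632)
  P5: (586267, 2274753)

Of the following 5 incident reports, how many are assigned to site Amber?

P1 → Red
P2 → Blue
P3 → Cyan
P4 → Cyan
P5 → Slate
0 of the 5 go to Amber.

0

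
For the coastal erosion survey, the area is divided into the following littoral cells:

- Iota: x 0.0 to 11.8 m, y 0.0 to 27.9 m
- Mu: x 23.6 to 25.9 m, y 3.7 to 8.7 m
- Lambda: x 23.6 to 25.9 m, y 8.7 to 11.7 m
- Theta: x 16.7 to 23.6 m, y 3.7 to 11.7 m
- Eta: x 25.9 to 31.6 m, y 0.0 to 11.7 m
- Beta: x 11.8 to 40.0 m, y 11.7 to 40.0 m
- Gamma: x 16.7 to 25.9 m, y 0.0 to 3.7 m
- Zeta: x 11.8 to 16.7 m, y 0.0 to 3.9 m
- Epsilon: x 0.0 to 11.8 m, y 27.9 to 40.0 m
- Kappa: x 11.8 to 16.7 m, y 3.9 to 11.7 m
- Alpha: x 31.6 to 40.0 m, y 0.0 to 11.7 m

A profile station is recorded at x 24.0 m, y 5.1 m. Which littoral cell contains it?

Mu

The point has x = 24.0 and y = 5.1.
Only Mu satisfies 23.6 ≤ x ≤ 25.9 and 3.7 ≤ y ≤ 8.7.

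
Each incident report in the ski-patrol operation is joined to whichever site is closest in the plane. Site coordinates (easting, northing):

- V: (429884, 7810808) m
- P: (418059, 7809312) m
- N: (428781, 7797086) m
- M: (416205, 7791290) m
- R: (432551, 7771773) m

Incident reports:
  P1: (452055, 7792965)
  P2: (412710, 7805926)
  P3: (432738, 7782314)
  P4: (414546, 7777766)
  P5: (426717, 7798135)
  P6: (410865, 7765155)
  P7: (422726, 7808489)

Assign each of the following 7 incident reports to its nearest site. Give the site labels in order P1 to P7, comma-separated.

P1 → N (d²=558661717.00)
P2 → P (d²=40076797.00)
P3 → R (d²=111147650.00)
P4 → M (d²=185650857.00)
P5 → N (d²=5360497.00)
P6 → R (d²=514080520.00)
P7 → P (d²=22458218.00)

N, P, R, M, N, R, P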